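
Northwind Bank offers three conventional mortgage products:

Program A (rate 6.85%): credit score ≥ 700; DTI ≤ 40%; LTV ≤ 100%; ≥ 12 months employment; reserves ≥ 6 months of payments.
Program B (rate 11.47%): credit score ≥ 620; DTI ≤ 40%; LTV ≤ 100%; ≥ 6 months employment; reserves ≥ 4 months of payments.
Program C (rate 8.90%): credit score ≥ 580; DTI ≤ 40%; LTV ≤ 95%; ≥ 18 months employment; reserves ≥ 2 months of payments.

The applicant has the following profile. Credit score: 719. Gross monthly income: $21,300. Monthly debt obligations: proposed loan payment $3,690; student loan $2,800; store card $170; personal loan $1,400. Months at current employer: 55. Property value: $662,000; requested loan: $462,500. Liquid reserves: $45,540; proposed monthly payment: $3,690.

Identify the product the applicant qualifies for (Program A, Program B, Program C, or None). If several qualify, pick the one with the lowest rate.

Total debts = (3,690 + 2,800 + 170 + 1,400) = 8,060; DTI = 8,060/21,300 = 37.8%.
LTV = 462,500/662,000 = 69.9%.
Reserves = 45,540/3,690 = 12.3 months.
Program A: score 719 ≥ 700; DTI 37.8% ≤ 40%; LTV 69.9% ≤ 100%; employment 55 ≥ 12 mo; reserves 12.3 ≥ 6 mo → qualifies.
Program B: score 719 ≥ 620; DTI 37.8% ≤ 40%; LTV 69.9% ≤ 100%; employment 55 ≥ 6 mo; reserves 12.3 ≥ 4 mo → qualifies.
Program C: score 719 ≥ 580; DTI 37.8% ≤ 40%; LTV 69.9% ≤ 95%; employment 55 ≥ 18 mo; reserves 12.3 ≥ 2 mo → qualifies.
Qualifying: Program A, Program B, Program C. Lowest rate is 6.85% → Program A.

Program A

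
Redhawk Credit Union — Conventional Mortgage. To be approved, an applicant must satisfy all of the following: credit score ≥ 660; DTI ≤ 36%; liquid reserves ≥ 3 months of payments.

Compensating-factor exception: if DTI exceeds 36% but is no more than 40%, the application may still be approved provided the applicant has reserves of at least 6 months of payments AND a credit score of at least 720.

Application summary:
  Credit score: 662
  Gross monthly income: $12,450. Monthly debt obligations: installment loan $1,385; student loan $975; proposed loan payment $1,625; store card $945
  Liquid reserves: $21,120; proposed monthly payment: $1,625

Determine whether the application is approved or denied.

Credit score 662 ≥ 660 (meets base)
Total debts = (1,385 + 975 + 1,625 + 945) = 4,930. DTI: 4,930 ÷ 12,450 = 39.6%, over the 36% base limit.
Reserves = 21,120/1,625 = 13.0 months ≥ 3
DTI 39.6% is within the 36%–40% exception band; checking compensating factors.
Override check — reserves: 13.0 mo (ok); score: 662 (below 720).
Override conditions not both satisfied; exception does not apply.

Denied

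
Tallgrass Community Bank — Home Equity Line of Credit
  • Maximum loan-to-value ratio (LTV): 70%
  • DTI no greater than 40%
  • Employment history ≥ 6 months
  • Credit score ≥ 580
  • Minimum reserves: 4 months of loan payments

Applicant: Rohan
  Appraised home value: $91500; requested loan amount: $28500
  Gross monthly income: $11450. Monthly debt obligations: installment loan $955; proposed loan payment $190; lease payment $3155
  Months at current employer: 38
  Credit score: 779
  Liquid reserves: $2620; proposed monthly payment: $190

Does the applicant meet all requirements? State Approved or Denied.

LTV: 28,500 ÷ 91,500 = 31.1%, within 70% cap
Total monthly debts = (955 + 190 + 3,155) = 4,300. DTI: 4,300 ÷ 11,450 = 37.6%, within the 40% cap
Employment 38 ≥ 6 months
Credit score 779 ≥ 580 (meets)
Reserves: 2,620 ÷ 190 = 13.8 months (meets 4-month minimum)
All criteria satisfied.

Approved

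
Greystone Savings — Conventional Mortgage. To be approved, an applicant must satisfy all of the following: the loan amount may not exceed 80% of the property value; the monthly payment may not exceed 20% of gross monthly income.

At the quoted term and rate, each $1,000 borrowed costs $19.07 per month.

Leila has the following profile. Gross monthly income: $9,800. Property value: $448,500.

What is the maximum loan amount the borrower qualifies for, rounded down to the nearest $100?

$102,700

Payment cap: 20% × $9,800 = $1,960/month.
At $19.07 per $1,000, that supports 1,960/19.07 × 1,000 ≈ $102,779 → $102,700.
LTV cap: 80% × $448,500 = $358,800 → $358,800.
Binding constraint: payment-to-income.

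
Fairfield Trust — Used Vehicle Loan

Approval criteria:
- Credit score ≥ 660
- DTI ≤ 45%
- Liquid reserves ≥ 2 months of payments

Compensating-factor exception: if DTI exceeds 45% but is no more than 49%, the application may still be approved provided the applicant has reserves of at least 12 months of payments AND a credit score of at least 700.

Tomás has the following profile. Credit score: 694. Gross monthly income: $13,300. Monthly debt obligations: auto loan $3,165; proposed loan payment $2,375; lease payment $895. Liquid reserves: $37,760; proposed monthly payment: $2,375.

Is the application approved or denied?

Credit score 694 ≥ 660 (meets base)
Total debts = (3,165 + 2,375 + 895) = 6,435. DTI = 6,435/13,300 = 48.4% > 45% — standard DTI limit exceeded.
Reserves: 37,760 ÷ 2,375 = 15.9 months (meets 2-month minimum)
DTI 48.4% is within the 45%–49% exception band; checking compensating factors.
Reserves 15.9 ≥ 12 months; credit score 694 < 700.
Override conditions not both satisfied; exception does not apply.

Denied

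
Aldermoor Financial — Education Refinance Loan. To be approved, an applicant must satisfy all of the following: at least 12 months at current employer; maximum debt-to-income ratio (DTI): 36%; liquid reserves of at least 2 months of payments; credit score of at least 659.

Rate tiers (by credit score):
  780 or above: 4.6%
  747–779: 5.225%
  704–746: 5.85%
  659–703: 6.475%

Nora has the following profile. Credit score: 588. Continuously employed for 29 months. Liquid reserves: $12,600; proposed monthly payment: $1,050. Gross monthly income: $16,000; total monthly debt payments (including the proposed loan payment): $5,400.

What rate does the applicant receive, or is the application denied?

Credit score 588 < 659 (below minimum)
Reserves = 12,600/1,050 = 12.0 months ≥ 2
DTI: 5,400 ÷ 16,000 = 33.8%, within the 36% cap
Employment 29 ≥ 12 months
Not all requirements met → denied.

Denied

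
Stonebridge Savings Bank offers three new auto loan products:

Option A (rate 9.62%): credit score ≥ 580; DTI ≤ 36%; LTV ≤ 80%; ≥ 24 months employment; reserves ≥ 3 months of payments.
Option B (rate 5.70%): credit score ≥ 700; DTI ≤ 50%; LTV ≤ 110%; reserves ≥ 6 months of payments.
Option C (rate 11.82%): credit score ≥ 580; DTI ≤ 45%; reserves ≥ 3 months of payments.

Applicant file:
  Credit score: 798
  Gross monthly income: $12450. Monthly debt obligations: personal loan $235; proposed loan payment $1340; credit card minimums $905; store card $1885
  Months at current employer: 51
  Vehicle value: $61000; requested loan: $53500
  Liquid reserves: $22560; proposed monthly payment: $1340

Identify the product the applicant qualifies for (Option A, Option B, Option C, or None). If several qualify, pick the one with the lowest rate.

Option B

Total debts = (235 + 1,340 + 905 + 1,885) = 4,365; DTI = 4,365/12,450 = 35.1%.
LTV = 53,500/61,000 = 87.7%.
Reserves = 22,560/1,340 = 16.8 months.
Option A: score 798 ≥ 580; DTI 35.1% ≤ 36%; LTV 87.7% > 80%; employment 51 ≥ 24 mo; reserves 16.8 ≥ 3 mo → does not qualify.
Option B: score 798 ≥ 700; DTI 35.1% ≤ 50%; LTV 87.7% ≤ 110%; reserves 16.8 ≥ 6 mo → qualifies.
Option C: score 798 ≥ 580; DTI 35.1% ≤ 45%; reserves 16.8 ≥ 3 mo → qualifies.
Qualifying: Option B, Option C. Lowest rate is 5.70% → Option B.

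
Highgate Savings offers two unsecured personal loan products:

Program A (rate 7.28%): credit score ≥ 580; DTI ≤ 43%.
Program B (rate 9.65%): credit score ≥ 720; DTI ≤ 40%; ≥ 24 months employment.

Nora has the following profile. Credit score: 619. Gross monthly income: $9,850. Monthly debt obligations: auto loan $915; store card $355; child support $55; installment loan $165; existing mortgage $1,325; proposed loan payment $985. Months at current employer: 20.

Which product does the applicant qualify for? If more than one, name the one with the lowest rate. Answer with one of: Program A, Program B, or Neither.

Program A

Total debts = (915 + 355 + 55 + 165 + 1,325 + 985) = 3,800; DTI = 3,800/9,850 = 38.6%.
Program A: score 619 ≥ 580; DTI 38.6% ≤ 43% → qualifies.
Program B: score 619 < 720; DTI 38.6% ≤ 40%; employment 20 < 24 mo → does not qualify.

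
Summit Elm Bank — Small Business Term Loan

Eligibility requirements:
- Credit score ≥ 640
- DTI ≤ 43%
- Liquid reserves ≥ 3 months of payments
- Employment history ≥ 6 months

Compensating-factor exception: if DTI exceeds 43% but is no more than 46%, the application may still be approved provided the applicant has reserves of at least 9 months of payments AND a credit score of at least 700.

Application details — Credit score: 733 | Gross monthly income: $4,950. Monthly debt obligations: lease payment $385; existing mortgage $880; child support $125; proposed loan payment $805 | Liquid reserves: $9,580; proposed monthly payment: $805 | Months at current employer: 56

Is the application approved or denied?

Approved

Credit score 733 ≥ 640 (meets base)
Total debts = (385 + 880 + 125 + 805) = 2,195. DTI: 2,195 ÷ 4,950 = 44.3%, over the 43% base limit.
Reserves: 9,580 ÷ 805 = 11.9 months (meets 3-month minimum)
Employment 56 ≥ 6 months
44.3% falls in the override range (43%–46%), so the compensating-factor test applies.
Override check — reserves: 11.9 mo (ok); score: 733 (ok).
Both compensating conditions met → exception applies.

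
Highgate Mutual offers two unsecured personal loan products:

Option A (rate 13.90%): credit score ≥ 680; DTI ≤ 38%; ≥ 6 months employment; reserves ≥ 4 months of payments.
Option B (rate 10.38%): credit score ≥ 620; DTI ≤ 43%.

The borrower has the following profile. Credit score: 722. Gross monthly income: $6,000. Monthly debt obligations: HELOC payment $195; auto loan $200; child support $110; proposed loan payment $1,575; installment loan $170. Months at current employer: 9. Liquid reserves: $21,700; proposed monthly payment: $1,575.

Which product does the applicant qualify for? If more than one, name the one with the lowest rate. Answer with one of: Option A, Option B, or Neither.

Option B

Total debts = (195 + 200 + 110 + 1,575 + 170) = 2,250; DTI = 2,250/6,000 = 37.5%.
Reserves = 21,700/1,575 = 13.8 months.
Option A: score 722 ≥ 680; DTI 37.5% ≤ 38%; employment 9 ≥ 6 mo; reserves 13.8 ≥ 4 mo → qualifies.
Option B: score 722 ≥ 620; DTI 37.5% ≤ 43% → qualifies.
Qualifying: Option A, Option B. Lowest rate is 10.38% → Option B.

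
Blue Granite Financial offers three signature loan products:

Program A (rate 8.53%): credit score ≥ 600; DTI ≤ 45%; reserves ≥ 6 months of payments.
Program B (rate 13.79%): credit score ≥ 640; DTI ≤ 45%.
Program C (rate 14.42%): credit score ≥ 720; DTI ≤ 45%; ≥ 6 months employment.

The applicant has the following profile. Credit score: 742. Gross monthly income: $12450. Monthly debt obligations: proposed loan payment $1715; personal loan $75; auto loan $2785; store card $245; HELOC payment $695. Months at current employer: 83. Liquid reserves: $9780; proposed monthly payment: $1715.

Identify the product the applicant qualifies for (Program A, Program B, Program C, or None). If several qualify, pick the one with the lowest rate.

Program B

Total debts = (1,715 + 75 + 2,785 + 245 + 695) = 5,515; DTI = 5,515/12,450 = 44.3%.
Reserves = 9,780/1,715 = 5.7 months.
Program A: score 742 ≥ 600; DTI 44.3% ≤ 45%; reserves 5.7 < 6 mo → does not qualify.
Program B: score 742 ≥ 640; DTI 44.3% ≤ 45% → qualifies.
Program C: score 742 ≥ 720; DTI 44.3% ≤ 45%; employment 83 ≥ 6 mo → qualifies.
Qualifying: Program B, Program C. Lowest rate is 13.79% → Program B.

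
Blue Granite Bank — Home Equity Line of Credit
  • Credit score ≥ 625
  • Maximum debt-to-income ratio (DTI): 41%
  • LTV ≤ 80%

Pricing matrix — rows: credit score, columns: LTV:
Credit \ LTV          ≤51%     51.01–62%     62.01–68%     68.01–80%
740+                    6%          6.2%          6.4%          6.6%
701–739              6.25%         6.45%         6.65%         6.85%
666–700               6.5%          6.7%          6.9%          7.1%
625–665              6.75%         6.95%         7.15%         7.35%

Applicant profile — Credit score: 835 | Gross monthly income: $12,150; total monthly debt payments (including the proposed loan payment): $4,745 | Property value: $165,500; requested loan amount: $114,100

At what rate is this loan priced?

Credit score 835 ≥ 625; Debt-to-income = 4,745/12,150 = 39.1% — meets 41% limit
Loan-to-value = 114,100/165,500 = 68.9% — pass (80% max)
Credit 835 → row 740+; LTV 68.9% → column 68.01–80%. Grid cell → 6.6%.

6.6%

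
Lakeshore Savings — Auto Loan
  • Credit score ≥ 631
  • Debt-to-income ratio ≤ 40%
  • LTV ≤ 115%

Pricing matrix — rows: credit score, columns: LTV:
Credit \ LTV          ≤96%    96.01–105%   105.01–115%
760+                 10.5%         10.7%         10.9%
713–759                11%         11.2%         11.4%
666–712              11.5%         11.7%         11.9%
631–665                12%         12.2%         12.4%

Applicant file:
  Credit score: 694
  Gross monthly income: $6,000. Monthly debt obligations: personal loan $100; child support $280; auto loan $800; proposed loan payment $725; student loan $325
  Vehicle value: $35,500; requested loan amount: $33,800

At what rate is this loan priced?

Credit score 694 ≥ 631; Total monthly debts = (100 + 280 + 800 + 725 + 325) = 2,230. DTI: 2,230 ÷ 6,000 = 37.2%, within the 40% cap
LTV: 33,800 ÷ 35,500 = 95.2%, within 115% cap
Row: 694 falls in 666–712. Column: 95.2% falls in ≤96%. Rate = 11.5%.

11.5%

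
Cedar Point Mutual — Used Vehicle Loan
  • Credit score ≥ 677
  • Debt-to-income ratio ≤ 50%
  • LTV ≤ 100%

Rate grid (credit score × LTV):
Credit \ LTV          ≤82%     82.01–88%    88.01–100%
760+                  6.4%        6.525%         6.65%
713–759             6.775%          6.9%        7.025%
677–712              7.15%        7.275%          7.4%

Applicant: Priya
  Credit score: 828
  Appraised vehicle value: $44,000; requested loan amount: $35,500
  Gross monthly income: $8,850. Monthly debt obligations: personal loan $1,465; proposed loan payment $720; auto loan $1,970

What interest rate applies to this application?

6.4%

Credit score 828 ≥ 677; Total monthly debts = (1,465 + 720 + 1,970) = 4,155. DTI: 4,155 ÷ 8,850 = 46.9%, within the 50% cap
Loan-to-value = 35,500/44,000 = 80.7% — pass (100% max)
Score 828 is in the 760+ band; LTV 80.7% is in the ≤82% band → 6.4%.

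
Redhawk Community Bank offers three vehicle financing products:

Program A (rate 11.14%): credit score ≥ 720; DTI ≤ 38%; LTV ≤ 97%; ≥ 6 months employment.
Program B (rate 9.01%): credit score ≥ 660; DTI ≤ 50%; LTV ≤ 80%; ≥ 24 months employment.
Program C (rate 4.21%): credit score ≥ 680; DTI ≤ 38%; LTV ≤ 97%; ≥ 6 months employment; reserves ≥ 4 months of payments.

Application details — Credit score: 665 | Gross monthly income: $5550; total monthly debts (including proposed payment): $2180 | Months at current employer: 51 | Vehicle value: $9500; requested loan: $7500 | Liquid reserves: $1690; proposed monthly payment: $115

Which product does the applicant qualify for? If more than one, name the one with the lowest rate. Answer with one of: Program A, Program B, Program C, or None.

DTI = 2,180/5,550 = 39.3%.
LTV = 7,500/9,500 = 78.9%.
Reserves = 1,690/115 = 14.7 months.
Program A: score 665 < 720; DTI 39.3% > 38%; LTV 78.9% ≤ 97%; employment 51 ≥ 6 mo → does not qualify.
Program B: score 665 ≥ 660; DTI 39.3% ≤ 50%; LTV 78.9% ≤ 80%; employment 51 ≥ 24 mo → qualifies.
Program C: score 665 < 680; DTI 39.3% > 38%; LTV 78.9% ≤ 97%; employment 51 ≥ 6 mo; reserves 14.7 ≥ 4 mo → does not qualify.

Program B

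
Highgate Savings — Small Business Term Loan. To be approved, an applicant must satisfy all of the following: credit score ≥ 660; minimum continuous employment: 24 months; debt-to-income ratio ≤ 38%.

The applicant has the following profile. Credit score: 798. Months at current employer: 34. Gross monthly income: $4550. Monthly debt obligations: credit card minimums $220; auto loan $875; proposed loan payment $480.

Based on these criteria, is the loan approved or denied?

Credit score 798 ≥ 660 (meets)
Employment 34 ≥ 24 months
Total monthly debts = (220 + 875 + 480) = 1,575. DTI = 1,575/4,550 = 34.6% ≤ 38%
All criteria satisfied.

Approved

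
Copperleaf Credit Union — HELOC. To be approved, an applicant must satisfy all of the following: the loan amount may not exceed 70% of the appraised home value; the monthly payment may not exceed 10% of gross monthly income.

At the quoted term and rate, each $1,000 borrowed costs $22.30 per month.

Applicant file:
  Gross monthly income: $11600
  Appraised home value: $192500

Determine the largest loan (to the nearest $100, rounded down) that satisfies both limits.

Payment cap: 10% × $11,600 = $1,160/month.
At $22.30 per $1,000, that supports 1,160/22.30 × 1,000 ≈ $52,017 → $52,000.
LTV cap: 70% × $192,500 = $134,750 → $134,700.
Binding constraint: payment-to-income.

$52,000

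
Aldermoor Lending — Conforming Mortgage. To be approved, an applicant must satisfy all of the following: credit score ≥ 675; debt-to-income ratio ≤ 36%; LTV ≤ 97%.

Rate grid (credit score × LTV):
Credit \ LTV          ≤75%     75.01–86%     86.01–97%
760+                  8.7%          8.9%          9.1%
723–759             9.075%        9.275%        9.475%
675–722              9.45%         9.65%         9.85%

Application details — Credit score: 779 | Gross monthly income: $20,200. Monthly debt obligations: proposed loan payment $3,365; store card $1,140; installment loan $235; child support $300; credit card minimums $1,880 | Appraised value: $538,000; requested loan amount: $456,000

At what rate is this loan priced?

Credit score 779 ≥ 675; Total monthly debts = (3,365 + 1,140 + 235 + 300 + 1,880) = 6,920. Debt-to-income = 6,920/20,200 = 34.3% — meets 36% limit
LTV = 456,000/538,000 = 84.8% ≤ 97%
Credit 779 → row 760+; LTV 84.8% → column 75.01–86%. Grid cell → 8.9%.

8.9%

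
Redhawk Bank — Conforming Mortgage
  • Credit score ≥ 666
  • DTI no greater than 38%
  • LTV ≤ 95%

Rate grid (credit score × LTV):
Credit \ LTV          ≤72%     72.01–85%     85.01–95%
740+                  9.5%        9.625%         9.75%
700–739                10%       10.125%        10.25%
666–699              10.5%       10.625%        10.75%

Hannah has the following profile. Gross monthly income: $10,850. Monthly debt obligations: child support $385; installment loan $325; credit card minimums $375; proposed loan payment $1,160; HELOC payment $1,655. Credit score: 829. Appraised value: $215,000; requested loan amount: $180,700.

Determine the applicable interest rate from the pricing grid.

9.625%

Credit score 829 ≥ 666; Total monthly debts = (385 + 325 + 375 + 1,160 + 1,655) = 3,900. Debt-to-income = 3,900/10,850 = 35.9% — meets 38% limit
LTV = 180,700/215,000 = 84% ≤ 95%
Row: 829 falls in 740+. Column: 84% falls in 72.01–85%. Rate = 9.625%.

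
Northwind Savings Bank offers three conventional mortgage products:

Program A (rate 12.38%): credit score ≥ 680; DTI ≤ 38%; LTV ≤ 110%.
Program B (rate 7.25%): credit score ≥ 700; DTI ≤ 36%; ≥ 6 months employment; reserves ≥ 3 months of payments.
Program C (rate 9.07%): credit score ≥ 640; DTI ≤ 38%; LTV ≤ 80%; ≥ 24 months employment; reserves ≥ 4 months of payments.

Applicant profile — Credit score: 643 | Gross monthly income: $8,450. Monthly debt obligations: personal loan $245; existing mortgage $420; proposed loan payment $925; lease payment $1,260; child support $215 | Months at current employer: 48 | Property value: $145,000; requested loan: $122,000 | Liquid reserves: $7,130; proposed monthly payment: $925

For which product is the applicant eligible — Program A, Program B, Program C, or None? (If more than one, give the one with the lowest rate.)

None

Total debts = (245 + 420 + 925 + 1,260 + 215) = 3,065; DTI = 3,065/8,450 = 36.3%.
LTV = 122,000/145,000 = 84.1%.
Reserves = 7,130/925 = 7.7 months.
Program A: score 643 < 680; DTI 36.3% ≤ 38%; LTV 84.1% ≤ 110% → does not qualify.
Program B: score 643 < 700; DTI 36.3% > 36%; employment 48 ≥ 6 mo; reserves 7.7 ≥ 3 mo → does not qualify.
Program C: score 643 ≥ 640; DTI 36.3% ≤ 38%; LTV 84.1% > 80%; employment 48 ≥ 24 mo; reserves 7.7 ≥ 4 mo → does not qualify.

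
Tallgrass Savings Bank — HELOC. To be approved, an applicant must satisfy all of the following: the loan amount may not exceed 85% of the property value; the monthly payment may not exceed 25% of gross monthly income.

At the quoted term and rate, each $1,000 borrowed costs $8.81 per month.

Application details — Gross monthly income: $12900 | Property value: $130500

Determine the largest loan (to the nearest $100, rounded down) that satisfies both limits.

Payment cap: 25% × $12,900 = $3,225/month.
At $8.81 per $1,000, that supports 3,225/8.81 × 1,000 ≈ $366,061 → $366,000.
LTV cap: 85% × $130,500 = $110,925 → $110,900.
Binding constraint: loan-to-value.

$110,900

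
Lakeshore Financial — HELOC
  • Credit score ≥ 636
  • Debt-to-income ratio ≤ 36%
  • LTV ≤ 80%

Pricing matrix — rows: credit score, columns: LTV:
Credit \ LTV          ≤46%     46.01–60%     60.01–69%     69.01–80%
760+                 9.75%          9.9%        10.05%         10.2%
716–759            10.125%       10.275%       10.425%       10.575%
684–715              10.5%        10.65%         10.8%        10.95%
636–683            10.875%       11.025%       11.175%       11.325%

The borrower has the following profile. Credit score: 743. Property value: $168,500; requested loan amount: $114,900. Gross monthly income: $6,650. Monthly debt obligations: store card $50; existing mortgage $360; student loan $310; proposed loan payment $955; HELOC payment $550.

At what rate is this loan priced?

10.425%

Credit score 743 ≥ 636; Total monthly debts = (50 + 360 + 310 + 955 + 550) = 2,225. DTI: 2,225 ÷ 6,650 = 33.5%, within the 36% cap
Loan-to-value = 114,900/168,500 = 68.2% — pass (80% max)
Score 743 is in the 716–759 band; LTV 68.2% is in the 60.01–69% band → 10.425%.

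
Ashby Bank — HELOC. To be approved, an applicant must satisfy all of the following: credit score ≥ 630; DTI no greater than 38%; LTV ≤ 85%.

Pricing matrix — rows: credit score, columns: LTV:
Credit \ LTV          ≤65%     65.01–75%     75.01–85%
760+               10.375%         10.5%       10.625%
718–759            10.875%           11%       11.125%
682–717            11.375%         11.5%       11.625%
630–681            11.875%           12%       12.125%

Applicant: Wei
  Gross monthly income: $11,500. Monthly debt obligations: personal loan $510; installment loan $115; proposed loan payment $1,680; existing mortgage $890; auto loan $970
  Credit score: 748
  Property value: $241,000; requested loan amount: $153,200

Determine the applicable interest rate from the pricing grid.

10.875%

Credit score 748 ≥ 630; Total monthly debts = (510 + 115 + 1,680 + 890 + 970) = 4,165. DTI: 4,165 ÷ 11,500 = 36.2%, within the 38% cap
Loan-to-value = 153,200/241,000 = 63.6% — pass (85% max)
Score 748 is in the 718–759 band; LTV 63.6% is in the ≤65% band → 10.875%.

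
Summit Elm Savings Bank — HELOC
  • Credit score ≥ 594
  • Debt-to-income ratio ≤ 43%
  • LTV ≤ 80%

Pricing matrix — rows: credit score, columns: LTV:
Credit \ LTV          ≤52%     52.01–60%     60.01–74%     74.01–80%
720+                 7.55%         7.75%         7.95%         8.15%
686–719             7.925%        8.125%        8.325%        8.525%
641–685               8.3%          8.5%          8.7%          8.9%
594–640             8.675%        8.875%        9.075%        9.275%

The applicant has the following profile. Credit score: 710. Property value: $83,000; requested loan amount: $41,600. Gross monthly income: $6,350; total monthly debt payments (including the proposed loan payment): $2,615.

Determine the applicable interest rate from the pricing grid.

Credit score 710 ≥ 594; DTI: 2,615 ÷ 6,350 = 41.2%, within the 43% cap
LTV: 41,600 ÷ 83,000 = 50.1%, within 80% cap
Credit 710 → row 686–719; LTV 50.1% → column ≤52%. Grid cell → 7.925%.

7.925%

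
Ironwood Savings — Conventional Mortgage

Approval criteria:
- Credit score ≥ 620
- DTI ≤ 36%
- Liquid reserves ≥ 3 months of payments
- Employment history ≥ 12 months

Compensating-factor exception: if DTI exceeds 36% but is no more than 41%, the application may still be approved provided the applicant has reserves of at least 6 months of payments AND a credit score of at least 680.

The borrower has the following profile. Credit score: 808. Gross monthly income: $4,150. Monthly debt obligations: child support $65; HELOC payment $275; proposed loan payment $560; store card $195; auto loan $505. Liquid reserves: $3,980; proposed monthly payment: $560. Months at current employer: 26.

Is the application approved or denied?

Approved

Credit score 808 ≥ 620 (meets base)
Total debts = (65 + 275 + 560 + 195 + 505) = 1,600. DTI: 1,600 ÷ 4,150 = 38.6%, over the 36% base limit.
Reserves = 3,980/560 = 7.1 months ≥ 3
Employment 26 ≥ 12 months
DTI 38.6% is within the 36%–41% exception band; checking compensating factors.
Override check — reserves: 7.1 mo (ok); score: 808 (ok).
Both compensating conditions met → exception applies.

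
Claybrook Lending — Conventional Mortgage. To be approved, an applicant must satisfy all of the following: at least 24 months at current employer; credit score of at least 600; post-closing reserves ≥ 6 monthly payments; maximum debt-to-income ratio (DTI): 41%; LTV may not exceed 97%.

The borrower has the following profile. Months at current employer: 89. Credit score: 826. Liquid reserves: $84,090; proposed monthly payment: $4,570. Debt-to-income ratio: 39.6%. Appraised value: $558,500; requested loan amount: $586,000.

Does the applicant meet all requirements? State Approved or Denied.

Employment 89 ≥ 24 months
Credit score 826 ≥ 600 (meets)
Liquid reserves cover 84,090/4,570 = 18.4 months — ≥ 6 required
Debt-to-income 39.6% vs 41% cap — pass
Loan-to-value = 586,000/558,500 = 104.9% — fail (97% max)
Fails on LTV.

Denied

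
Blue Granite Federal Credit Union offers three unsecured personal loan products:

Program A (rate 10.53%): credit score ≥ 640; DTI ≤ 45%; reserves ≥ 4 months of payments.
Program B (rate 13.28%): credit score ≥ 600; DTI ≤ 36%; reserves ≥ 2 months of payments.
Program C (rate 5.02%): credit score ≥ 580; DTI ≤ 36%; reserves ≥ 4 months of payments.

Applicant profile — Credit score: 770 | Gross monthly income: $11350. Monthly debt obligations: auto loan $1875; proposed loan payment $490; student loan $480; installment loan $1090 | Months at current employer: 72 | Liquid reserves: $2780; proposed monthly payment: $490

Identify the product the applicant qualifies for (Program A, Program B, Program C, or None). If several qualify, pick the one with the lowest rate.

Program C

Total debts = (1,875 + 490 + 480 + 1,090) = 3,935; DTI = 3,935/11,350 = 34.7%.
Reserves = 2,780/490 = 5.7 months.
Program A: score 770 ≥ 640; DTI 34.7% ≤ 45%; reserves 5.7 ≥ 4 mo → qualifies.
Program B: score 770 ≥ 600; DTI 34.7% ≤ 36%; reserves 5.7 ≥ 2 mo → qualifies.
Program C: score 770 ≥ 580; DTI 34.7% ≤ 36%; reserves 5.7 ≥ 4 mo → qualifies.
Qualifying: Program A, Program B, Program C. Lowest rate is 5.02% → Program C.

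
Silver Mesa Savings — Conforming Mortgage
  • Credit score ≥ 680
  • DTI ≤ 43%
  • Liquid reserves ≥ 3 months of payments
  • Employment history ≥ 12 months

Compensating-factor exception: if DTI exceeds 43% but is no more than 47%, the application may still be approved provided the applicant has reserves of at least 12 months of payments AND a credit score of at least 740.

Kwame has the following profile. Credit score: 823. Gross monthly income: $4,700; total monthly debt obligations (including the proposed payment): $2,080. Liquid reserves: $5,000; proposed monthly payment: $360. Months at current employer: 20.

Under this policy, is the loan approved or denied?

Approved

Credit score 823 ≥ 680 (meets base)
DTI: 2,080 ÷ 4,700 = 44.3%, over the 43% base limit.
Reserves: 5,000 ÷ 360 = 13.9 months (meets 3-month minimum)
Employment 20 ≥ 12 months
44.3% falls in the override range (43%–47%), so the compensating-factor test applies.
Override check — reserves: 13.9 mo (ok); score: 823 (ok).
Both compensating conditions met → exception applies.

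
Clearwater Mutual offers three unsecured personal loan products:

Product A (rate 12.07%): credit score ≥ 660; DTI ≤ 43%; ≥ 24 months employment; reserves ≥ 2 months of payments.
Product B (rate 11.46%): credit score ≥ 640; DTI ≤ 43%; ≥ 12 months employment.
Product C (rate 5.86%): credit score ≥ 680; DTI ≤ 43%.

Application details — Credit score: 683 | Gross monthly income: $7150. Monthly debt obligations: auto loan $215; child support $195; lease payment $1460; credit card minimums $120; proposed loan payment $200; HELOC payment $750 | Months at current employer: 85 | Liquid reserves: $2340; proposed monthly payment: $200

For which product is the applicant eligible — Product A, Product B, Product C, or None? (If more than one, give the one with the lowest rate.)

Total debts = (215 + 195 + 1,460 + 120 + 200 + 750) = 2,940; DTI = 2,940/7,150 = 41.1%.
Reserves = 2,340/200 = 11.7 months.
Product A: score 683 ≥ 660; DTI 41.1% ≤ 43%; employment 85 ≥ 24 mo; reserves 11.7 ≥ 2 mo → qualifies.
Product B: score 683 ≥ 640; DTI 41.1% ≤ 43%; employment 85 ≥ 12 mo → qualifies.
Product C: score 683 ≥ 680; DTI 41.1% ≤ 43% → qualifies.
Qualifying: Product A, Product B, Product C. Lowest rate is 5.86% → Product C.

Product C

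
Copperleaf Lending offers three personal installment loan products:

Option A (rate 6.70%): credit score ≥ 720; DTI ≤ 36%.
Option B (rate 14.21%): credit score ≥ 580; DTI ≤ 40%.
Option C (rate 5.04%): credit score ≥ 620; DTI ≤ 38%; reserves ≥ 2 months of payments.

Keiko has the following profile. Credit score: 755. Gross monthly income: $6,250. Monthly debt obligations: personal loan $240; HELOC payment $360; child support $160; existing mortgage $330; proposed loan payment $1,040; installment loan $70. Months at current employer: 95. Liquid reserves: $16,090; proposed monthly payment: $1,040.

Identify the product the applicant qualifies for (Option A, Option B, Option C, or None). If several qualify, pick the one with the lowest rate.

Option C

Total debts = (240 + 360 + 160 + 330 + 1,040 + 70) = 2,200; DTI = 2,200/6,250 = 35.2%.
Reserves = 16,090/1,040 = 15.5 months.
Option A: score 755 ≥ 720; DTI 35.2% ≤ 36% → qualifies.
Option B: score 755 ≥ 580; DTI 35.2% ≤ 40% → qualifies.
Option C: score 755 ≥ 620; DTI 35.2% ≤ 38%; reserves 15.5 ≥ 2 mo → qualifies.
Qualifying: Option A, Option B, Option C. Lowest rate is 5.04% → Option C.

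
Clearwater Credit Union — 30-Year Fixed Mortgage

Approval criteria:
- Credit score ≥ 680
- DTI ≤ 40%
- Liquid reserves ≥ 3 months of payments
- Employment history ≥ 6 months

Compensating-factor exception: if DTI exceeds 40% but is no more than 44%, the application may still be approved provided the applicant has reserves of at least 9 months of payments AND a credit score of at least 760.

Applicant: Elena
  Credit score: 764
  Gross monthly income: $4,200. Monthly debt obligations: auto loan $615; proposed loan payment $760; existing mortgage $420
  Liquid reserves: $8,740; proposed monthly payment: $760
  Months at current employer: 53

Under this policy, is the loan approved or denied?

Approved

Credit score 764 ≥ 680 (meets base)
Total debts = (615 + 760 + 420) = 1,795. DTI: 1,795 ÷ 4,200 = 42.7%, over the 40% base limit.
Reserves: 8,740 ÷ 760 = 11.5 months (meets 3-month minimum)
Employment 53 ≥ 6 months
DTI 42.7% is within the 40%–44% exception band; checking compensating factors.
Override check — reserves: 11.5 mo (ok); score: 764 (ok).
Both compensating conditions met → exception applies.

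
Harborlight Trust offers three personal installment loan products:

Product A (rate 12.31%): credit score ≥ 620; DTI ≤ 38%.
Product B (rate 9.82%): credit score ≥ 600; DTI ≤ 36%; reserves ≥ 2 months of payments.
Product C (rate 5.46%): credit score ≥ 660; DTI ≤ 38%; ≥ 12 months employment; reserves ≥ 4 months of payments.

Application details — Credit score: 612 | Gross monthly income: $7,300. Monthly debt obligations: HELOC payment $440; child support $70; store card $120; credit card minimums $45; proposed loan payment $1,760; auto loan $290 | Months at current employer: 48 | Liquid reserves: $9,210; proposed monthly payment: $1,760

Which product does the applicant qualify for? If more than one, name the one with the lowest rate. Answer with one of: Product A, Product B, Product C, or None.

Total debts = (440 + 70 + 120 + 45 + 1,760 + 290) = 2,725; DTI = 2,725/7,300 = 37.3%.
Reserves = 9,210/1,760 = 5.2 months.
Product A: score 612 < 620; DTI 37.3% ≤ 38% → does not qualify.
Product B: score 612 ≥ 600; DTI 37.3% > 36%; reserves 5.2 ≥ 2 mo → does not qualify.
Product C: score 612 < 660; DTI 37.3% ≤ 38%; employment 48 ≥ 12 mo; reserves 5.2 ≥ 4 mo → does not qualify.

None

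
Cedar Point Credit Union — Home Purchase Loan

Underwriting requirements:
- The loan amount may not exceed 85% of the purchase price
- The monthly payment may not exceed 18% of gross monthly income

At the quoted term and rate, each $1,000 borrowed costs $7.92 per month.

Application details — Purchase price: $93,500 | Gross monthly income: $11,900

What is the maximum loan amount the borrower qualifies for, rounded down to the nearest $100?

Payment cap: 18% × $11,900 = $2,142/month.
At $7.92 per $1,000, that supports 2,142/7.92 × 1,000 ≈ $270,454 → $270,400.
LTV cap: 85% × $93,500 = $79,475 → $79,400.
Binding constraint: loan-to-value.

$79,400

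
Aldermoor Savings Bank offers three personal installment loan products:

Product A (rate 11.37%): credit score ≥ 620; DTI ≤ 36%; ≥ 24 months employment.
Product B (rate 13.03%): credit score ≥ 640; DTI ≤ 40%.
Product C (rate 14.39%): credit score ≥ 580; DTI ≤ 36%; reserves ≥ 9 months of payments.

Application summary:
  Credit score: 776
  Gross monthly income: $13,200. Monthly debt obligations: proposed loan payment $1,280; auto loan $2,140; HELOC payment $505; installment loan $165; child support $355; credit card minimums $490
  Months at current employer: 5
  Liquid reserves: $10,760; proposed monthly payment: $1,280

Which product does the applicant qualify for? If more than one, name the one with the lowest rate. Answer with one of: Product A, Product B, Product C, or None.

Product B

Total debts = (1,280 + 2,140 + 505 + 165 + 355 + 490) = 4,935; DTI = 4,935/13,200 = 37.4%.
Reserves = 10,760/1,280 = 8.4 months.
Product A: score 776 ≥ 620; DTI 37.4% > 36%; employment 5 < 24 mo → does not qualify.
Product B: score 776 ≥ 640; DTI 37.4% ≤ 40% → qualifies.
Product C: score 776 ≥ 580; DTI 37.4% > 36%; reserves 8.4 < 9 mo → does not qualify.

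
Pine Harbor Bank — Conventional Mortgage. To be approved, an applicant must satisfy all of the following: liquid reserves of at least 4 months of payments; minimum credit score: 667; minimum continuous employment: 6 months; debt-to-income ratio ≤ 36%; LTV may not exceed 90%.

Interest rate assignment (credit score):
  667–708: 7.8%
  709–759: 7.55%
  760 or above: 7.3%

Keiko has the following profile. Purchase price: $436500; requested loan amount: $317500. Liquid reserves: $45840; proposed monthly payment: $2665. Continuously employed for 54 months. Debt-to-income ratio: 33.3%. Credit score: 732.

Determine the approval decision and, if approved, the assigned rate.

Approved at 7.55%

Credit score 732 ≥ 667 (meets minimum)
DTI 33.3% ≤ 36%
LTV: 317,500 ÷ 436,500 = 72.7%, within 90% cap
Employment 54 ≥ 6 months
Liquid reserves cover 45,840/2,665 = 17.2 months — ≥ 4 required
All requirements met. Score 732 falls in the 709–759 tier → 7.55%.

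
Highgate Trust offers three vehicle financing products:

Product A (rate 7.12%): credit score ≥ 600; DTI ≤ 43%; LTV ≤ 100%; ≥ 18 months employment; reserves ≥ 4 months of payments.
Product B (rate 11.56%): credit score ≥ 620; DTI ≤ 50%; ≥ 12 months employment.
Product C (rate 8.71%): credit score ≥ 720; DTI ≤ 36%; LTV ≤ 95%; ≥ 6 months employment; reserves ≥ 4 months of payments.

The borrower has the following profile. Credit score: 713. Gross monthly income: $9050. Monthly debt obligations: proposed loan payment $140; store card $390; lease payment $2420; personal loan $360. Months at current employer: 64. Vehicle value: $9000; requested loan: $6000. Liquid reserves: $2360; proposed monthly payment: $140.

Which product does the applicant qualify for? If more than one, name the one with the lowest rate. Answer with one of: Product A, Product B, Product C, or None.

Product A

Total debts = (140 + 390 + 2,420 + 360) = 3,310; DTI = 3,310/9,050 = 36.6%.
LTV = 6,000/9,000 = 66.7%.
Reserves = 2,360/140 = 16.9 months.
Product A: score 713 ≥ 600; DTI 36.6% ≤ 43%; LTV 66.7% ≤ 100%; employment 64 ≥ 18 mo; reserves 16.9 ≥ 4 mo → qualifies.
Product B: score 713 ≥ 620; DTI 36.6% ≤ 50%; employment 64 ≥ 12 mo → qualifies.
Product C: score 713 < 720; DTI 36.6% > 36%; LTV 66.7% ≤ 95%; employment 64 ≥ 6 mo; reserves 16.9 ≥ 4 mo → does not qualify.
Qualifying: Product A, Product B. Lowest rate is 7.12% → Product A.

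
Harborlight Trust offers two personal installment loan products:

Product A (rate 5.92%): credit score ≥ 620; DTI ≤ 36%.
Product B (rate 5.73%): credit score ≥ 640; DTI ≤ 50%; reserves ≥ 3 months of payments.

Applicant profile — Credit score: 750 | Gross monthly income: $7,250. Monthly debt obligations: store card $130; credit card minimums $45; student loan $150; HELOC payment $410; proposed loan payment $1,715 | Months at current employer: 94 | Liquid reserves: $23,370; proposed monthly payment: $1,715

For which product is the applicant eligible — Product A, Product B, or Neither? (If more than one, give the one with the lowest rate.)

Product B

Total debts = (130 + 45 + 150 + 410 + 1,715) = 2,450; DTI = 2,450/7,250 = 33.8%.
Reserves = 23,370/1,715 = 13.6 months.
Product A: score 750 ≥ 620; DTI 33.8% ≤ 36% → qualifies.
Product B: score 750 ≥ 640; DTI 33.8% ≤ 50%; reserves 13.6 ≥ 3 mo → qualifies.
Qualifying: Product A, Product B. Lowest rate is 5.73% → Product B.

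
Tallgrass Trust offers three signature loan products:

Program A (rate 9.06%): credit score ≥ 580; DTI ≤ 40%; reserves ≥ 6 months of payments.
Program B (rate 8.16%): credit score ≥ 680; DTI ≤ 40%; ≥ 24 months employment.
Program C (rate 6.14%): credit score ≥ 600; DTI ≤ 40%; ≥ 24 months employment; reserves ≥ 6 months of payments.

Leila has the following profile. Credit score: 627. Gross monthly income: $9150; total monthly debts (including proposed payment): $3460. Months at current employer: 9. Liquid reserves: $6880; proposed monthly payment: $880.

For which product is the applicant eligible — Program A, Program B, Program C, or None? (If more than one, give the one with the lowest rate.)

Program A

DTI = 3,460/9,150 = 37.8%.
Reserves = 6,880/880 = 7.8 months.
Program A: score 627 ≥ 580; DTI 37.8% ≤ 40%; reserves 7.8 ≥ 6 mo → qualifies.
Program B: score 627 < 680; DTI 37.8% ≤ 40%; employment 9 < 24 mo → does not qualify.
Program C: score 627 ≥ 600; DTI 37.8% ≤ 40%; employment 9 < 24 mo; reserves 7.8 ≥ 6 mo → does not qualify.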